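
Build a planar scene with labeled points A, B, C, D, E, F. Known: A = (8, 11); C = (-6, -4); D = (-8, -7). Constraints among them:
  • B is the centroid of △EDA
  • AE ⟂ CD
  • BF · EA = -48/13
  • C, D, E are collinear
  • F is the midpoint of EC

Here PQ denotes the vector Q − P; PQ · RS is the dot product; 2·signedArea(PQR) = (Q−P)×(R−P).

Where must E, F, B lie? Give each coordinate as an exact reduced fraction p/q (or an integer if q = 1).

1. E_x = 68/13  [C, D, E are collinear ∩ AE ⟂ CD]
2. E_y = 167/13  [C, D, E are collinear ∩ AE ⟂ CD]
   → E = (68/13, 167/13)
3. F_x = -5/13  [F is the midpoint of EC]
4. F_y = 115/26  [F is the midpoint of EC]
   → F = (-5/13, 115/26)
5. B_x = 68/39  [B is the centroid of △EDA]
6. B_y = 73/13  [B is the centroid of △EDA]
   → B = (68/39, 73/13)

B = (68/39, 73/13)
E = (68/13, 167/13)
F = (-5/13, 115/26)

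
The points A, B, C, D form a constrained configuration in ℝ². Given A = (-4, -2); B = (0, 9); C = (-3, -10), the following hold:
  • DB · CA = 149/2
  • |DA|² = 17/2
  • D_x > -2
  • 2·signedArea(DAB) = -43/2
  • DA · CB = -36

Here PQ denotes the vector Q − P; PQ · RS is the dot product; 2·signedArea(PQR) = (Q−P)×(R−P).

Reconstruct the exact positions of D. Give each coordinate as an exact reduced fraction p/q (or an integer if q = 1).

D = (-3/2, -1/2)

1. D_x = -3/2  [DB · CA = 149/2 ∩ DA · CB = -36]
2. D_y = -1/2  [DB · CA = 149/2 ∩ DA · CB = -36]
   → D = (-3/2, -1/2)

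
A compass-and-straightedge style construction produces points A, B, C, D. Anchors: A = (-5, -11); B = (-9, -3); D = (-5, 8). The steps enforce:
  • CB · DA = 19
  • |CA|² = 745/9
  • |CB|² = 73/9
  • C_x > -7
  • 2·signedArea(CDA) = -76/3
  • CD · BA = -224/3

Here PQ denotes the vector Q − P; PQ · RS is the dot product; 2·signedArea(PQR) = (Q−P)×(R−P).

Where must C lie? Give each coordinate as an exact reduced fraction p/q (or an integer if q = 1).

1. C_x = -19/3  [CB · DA = 19 ∩ 2·signedArea(CDA) = -76/3]
2. C_y = -2  [CB · DA = 19 ∩ 2·signedArea(CDA) = -76/3]
   → C = (-19/3, -2)

C = (-19/3, -2)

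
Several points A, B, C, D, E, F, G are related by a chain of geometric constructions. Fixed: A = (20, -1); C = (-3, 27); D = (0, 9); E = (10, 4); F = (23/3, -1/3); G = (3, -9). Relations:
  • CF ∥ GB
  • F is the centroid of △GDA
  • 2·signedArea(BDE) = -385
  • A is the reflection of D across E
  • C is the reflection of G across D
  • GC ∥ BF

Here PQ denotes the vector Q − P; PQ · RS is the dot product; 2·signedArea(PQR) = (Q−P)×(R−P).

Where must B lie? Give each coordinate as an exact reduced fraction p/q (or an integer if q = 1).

1. B_x = 41/3  [GC ∥ BF ∩ CF ∥ GB]
2. B_y = -109/3  [GC ∥ BF ∩ CF ∥ GB]
   → B = (41/3, -109/3)

B = (41/3, -109/3)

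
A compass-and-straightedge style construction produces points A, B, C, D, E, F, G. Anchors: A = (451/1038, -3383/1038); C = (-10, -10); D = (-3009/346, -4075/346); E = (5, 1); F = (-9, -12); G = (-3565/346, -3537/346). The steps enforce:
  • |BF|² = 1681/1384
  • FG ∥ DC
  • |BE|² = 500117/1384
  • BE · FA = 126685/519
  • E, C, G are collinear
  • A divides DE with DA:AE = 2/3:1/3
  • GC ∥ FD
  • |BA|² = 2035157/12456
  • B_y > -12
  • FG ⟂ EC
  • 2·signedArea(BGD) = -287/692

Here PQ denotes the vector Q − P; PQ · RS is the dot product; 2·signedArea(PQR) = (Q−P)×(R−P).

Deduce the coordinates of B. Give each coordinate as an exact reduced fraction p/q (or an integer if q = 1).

B = (-6679/692, -7689/692)

1. B_x = -6679/692  [2·signedArea(BGD) = -287/692 ∩ BE · FA = 126685/519]
2. B_y = -7689/692  [2·signedArea(BGD) = -287/692 ∩ BE · FA = 126685/519]
   → B = (-6679/692, -7689/692)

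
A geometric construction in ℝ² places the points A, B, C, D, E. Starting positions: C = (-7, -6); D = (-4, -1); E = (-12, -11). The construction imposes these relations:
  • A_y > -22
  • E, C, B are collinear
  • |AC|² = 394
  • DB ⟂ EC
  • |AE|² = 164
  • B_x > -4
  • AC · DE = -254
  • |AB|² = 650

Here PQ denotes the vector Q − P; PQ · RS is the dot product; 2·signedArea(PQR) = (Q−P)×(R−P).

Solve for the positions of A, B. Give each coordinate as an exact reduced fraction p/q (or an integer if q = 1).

A = (-20, -21)
B = (-3, -2)

1. A_x = -20  [line 8·x + 10·y + 370 = 0 ∩ |AE|² = 164]
2. A_y = -21  [line 8·x + 10·y + 370 = 0 ∩ |AE|² = 164]
   → A = (-20, -21)
3. B_x = -3  [E, C, B are collinear ∩ DB ⟂ EC]
4. B_y = -2  [E, C, B are collinear ∩ DB ⟂ EC]
   → B = (-3, -2)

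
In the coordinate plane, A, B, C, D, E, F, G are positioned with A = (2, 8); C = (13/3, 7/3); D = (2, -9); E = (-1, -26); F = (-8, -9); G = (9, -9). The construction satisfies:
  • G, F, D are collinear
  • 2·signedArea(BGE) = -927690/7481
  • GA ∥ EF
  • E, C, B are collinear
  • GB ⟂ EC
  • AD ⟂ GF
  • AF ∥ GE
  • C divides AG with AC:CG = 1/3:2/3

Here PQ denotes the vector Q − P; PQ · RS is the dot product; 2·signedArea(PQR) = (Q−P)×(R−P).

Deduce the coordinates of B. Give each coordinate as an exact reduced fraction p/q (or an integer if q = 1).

B = (18199/7481, -58081/7481)

1. B_x = 18199/7481  [E, C, B are collinear ∩ GB ⟂ EC]
2. B_y = -58081/7481  [E, C, B are collinear ∩ GB ⟂ EC]
   → B = (18199/7481, -58081/7481)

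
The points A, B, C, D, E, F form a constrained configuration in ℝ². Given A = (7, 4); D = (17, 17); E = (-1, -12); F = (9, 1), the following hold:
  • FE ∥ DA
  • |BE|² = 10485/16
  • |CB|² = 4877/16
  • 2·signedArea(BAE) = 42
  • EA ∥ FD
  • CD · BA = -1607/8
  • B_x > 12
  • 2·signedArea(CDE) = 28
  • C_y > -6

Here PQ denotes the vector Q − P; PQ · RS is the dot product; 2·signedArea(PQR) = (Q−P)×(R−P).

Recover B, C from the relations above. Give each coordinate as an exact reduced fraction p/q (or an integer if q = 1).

1. B_x = 25/2  [line 16·x + -8·y + -122 = 0 ∩ |BE|² = 10485/16]
2. B_y = 39/4  [line 16·x + -8·y + -122 = 0 ∩ |BE|² = 10485/16]
   → B = (25/2, 39/4)
3. C_x = 4  [CD · BA = -1607/8 ∩ 2·signedArea(CDE) = 28]
4. C_y = -11/2  [CD · BA = -1607/8 ∩ 2·signedArea(CDE) = 28]
   → C = (4, -11/2)

B = (25/2, 39/4)
C = (4, -11/2)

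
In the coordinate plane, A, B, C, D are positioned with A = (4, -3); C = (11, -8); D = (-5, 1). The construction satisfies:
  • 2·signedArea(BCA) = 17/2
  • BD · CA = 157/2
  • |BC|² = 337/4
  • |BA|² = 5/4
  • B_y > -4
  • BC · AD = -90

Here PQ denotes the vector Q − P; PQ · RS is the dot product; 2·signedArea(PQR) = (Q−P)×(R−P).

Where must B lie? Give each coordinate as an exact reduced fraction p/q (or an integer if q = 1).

1. B_x = 3  [BD · CA = 157/2 ∩ BC · AD = -90]
2. B_y = -7/2  [BD · CA = 157/2 ∩ BC · AD = -90]
   → B = (3, -7/2)

B = (3, -7/2)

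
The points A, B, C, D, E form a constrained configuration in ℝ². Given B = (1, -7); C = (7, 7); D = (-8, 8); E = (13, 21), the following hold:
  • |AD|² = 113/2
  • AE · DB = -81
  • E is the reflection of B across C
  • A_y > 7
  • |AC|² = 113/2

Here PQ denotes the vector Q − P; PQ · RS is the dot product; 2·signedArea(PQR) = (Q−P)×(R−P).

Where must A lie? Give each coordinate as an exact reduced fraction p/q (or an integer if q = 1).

A = (-1/2, 15/2)

1. A_x = -1/2  [line -9·x + 15·y + -117 = 0 ∩ |AD|² = 113/2]
2. A_y = 15/2  [line -9·x + 15·y + -117 = 0 ∩ |AD|² = 113/2]
   → A = (-1/2, 15/2)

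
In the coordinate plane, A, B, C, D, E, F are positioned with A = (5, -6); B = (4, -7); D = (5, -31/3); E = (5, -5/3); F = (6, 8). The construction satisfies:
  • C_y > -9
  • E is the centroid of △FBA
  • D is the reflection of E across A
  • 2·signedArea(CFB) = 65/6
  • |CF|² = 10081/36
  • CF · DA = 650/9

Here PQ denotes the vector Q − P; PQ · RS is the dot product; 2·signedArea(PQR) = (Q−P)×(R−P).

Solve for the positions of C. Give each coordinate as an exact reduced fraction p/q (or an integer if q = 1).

C = (9/2, -26/3)

1. C_x = 9/2  [CF · DA = 650/9 ∩ 2·signedArea(CFB) = 65/6]
2. C_y = -26/3  [CF · DA = 650/9 ∩ 2·signedArea(CFB) = 65/6]
   → C = (9/2, -26/3)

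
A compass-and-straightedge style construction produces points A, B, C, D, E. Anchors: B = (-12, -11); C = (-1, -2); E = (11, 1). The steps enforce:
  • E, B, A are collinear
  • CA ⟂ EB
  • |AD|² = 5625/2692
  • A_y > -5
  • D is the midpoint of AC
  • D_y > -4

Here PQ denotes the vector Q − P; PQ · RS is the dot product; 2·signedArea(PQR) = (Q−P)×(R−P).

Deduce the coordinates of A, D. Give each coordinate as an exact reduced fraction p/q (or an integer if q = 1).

1. A_x = 227/673  [E, B, A are collinear ∩ CA ⟂ EB]
2. A_y = -3071/673  [E, B, A are collinear ∩ CA ⟂ EB]
   → A = (227/673, -3071/673)
3. D_x = -223/673  [D is the midpoint of AC]
4. D_y = -4417/1346  [D is the midpoint of AC]
   → D = (-223/673, -4417/1346)

A = (227/673, -3071/673)
D = (-223/673, -4417/1346)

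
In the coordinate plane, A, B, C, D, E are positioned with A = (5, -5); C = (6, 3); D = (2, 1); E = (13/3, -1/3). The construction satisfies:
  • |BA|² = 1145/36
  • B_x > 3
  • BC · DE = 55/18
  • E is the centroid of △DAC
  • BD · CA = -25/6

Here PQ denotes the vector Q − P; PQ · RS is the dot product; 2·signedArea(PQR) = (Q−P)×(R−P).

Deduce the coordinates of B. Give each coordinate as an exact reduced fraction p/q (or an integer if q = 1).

B = (19/6, 1/3)

1. B_x = 19/6  [BC · DE = 55/18 ∩ BD · CA = -25/6]
2. B_y = 1/3  [BC · DE = 55/18 ∩ BD · CA = -25/6]
   → B = (19/6, 1/3)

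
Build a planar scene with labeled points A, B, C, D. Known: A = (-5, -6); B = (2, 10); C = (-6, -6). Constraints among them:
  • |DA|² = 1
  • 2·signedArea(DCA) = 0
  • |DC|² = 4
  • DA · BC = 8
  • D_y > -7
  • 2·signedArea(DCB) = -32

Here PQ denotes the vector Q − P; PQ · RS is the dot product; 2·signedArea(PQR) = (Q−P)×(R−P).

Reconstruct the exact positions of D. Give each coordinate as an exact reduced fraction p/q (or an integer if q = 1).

1. D_x = -4  [2·signedArea(DCA) = 0 ∩ 2·signedArea(DCB) = -32]
2. D_y = -6  [2·signedArea(DCA) = 0 ∩ 2·signedArea(DCB) = -32]
   → D = (-4, -6)

D = (-4, -6)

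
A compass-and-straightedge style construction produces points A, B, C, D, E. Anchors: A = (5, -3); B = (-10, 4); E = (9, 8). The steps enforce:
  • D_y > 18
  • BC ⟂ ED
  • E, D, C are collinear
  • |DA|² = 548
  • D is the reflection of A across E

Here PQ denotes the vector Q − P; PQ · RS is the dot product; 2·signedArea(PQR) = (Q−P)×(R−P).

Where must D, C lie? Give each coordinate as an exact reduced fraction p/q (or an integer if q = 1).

C = (753/137, -224/137)
D = (13, 19)

1. D_x = 13  [D is the reflection of A across E]
2. D_y = 19  [D is the reflection of A across E]
   → D = (13, 19)
3. C_x = 753/137  [E, D, C are collinear ∩ BC ⟂ ED]
4. C_y = -224/137  [E, D, C are collinear ∩ BC ⟂ ED]
   → C = (753/137, -224/137)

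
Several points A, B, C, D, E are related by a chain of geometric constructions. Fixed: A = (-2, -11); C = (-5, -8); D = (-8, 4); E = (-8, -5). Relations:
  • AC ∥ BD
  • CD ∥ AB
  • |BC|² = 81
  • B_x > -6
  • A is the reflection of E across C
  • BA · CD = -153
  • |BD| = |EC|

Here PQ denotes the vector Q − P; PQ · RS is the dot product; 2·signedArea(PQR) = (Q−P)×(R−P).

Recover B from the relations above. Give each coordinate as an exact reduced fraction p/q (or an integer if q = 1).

B = (-5, 1)

1. B_x = -5  [AC ∥ BD ∩ CD ∥ AB]
2. B_y = 1  [AC ∥ BD ∩ CD ∥ AB]
   → B = (-5, 1)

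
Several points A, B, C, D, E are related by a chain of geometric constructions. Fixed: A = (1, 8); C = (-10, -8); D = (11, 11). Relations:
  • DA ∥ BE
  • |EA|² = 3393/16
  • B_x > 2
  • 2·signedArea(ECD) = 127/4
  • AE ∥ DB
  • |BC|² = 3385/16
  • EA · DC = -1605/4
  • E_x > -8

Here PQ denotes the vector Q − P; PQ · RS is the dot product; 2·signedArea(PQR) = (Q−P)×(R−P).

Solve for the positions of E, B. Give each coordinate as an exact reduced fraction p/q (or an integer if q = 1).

B = (11/4, -1)
E = (-29/4, -4)

1. E_x = -29/4  [2·signedArea(ECD) = 127/4 ∩ EA · DC = -1605/4]
2. E_y = -4  [2·signedArea(ECD) = 127/4 ∩ EA · DC = -1605/4]
   → E = (-29/4, -4)
3. B_x = 11/4  [DA ∥ BE ∩ AE ∥ DB]
4. B_y = -1  [DA ∥ BE ∩ AE ∥ DB]
   → B = (11/4, -1)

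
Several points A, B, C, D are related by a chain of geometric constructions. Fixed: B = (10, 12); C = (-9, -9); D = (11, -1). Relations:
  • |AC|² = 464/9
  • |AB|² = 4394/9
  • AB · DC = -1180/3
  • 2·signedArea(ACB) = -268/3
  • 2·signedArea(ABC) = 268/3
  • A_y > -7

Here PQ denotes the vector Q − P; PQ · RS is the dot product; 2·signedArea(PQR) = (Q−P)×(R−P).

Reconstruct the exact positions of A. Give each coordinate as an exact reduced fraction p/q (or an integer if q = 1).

A = (-7/3, -19/3)

1. A_x = -7/3  [2·signedArea(ABC) = 268/3 ∩ AB · DC = -1180/3]
2. A_y = -19/3  [2·signedArea(ABC) = 268/3 ∩ AB · DC = -1180/3]
   → A = (-7/3, -19/3)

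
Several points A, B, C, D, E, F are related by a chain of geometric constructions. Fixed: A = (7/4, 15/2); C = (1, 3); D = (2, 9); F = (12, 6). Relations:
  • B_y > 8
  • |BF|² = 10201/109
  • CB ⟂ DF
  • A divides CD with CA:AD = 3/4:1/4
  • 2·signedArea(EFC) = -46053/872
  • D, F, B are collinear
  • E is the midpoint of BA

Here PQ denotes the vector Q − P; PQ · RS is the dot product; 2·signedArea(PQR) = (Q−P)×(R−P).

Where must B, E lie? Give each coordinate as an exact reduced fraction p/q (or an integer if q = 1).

1. B_x = 298/109  [D, F, B are collinear ∩ CB ⟂ DF]
2. B_y = 957/109  [D, F, B are collinear ∩ CB ⟂ DF]
   → B = (298/109, 957/109)
3. E_x = 1955/872  [E is the midpoint of BA]
4. E_y = 3549/436  [E is the midpoint of BA]
   → E = (1955/872, 3549/436)

B = (298/109, 957/109)
E = (1955/872, 3549/436)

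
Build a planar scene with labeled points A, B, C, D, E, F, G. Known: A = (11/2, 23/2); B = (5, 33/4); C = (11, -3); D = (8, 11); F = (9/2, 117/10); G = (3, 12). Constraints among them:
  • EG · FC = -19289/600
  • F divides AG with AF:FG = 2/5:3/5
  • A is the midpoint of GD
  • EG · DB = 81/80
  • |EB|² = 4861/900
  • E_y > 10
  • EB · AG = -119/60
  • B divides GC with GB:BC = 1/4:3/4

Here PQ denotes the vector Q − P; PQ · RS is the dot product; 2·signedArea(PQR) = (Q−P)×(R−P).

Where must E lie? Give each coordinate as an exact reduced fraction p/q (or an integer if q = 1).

1. E_x = 14/3  [EG · DB = 81/80 ∩ EB · AG = -119/60]
2. E_y = 211/20  [EG · DB = 81/80 ∩ EB · AG = -119/60]
   → E = (14/3, 211/20)

E = (14/3, 211/20)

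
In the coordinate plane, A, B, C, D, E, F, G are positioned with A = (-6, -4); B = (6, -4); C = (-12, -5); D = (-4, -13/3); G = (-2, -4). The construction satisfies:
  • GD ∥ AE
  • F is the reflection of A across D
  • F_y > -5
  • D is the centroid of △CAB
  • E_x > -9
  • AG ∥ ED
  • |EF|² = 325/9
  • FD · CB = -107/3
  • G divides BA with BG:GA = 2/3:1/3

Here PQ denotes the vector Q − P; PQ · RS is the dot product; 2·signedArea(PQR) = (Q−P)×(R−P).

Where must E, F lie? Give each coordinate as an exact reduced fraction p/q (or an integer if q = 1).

E = (-8, -13/3)
F = (-2, -14/3)

1. E_x = -8  [AG ∥ ED ∩ GD ∥ AE]
2. E_y = -13/3  [AG ∥ ED ∩ GD ∥ AE]
   → E = (-8, -13/3)
3. F_x = -2  [F is the reflection of A across D]
4. F_y = -14/3  [F is the reflection of A across D]
   → F = (-2, -14/3)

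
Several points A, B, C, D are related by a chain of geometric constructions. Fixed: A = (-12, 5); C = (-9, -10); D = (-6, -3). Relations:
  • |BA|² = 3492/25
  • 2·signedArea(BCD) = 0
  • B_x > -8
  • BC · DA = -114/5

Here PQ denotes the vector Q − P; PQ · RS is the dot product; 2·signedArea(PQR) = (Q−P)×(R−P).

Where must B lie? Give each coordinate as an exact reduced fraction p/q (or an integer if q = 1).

B = (-36/5, -29/5)

1. B_x = -36/5  [2·signedArea(BCD) = 0 ∩ BC · DA = -114/5]
2. B_y = -29/5  [2·signedArea(BCD) = 0 ∩ BC · DA = -114/5]
   → B = (-36/5, -29/5)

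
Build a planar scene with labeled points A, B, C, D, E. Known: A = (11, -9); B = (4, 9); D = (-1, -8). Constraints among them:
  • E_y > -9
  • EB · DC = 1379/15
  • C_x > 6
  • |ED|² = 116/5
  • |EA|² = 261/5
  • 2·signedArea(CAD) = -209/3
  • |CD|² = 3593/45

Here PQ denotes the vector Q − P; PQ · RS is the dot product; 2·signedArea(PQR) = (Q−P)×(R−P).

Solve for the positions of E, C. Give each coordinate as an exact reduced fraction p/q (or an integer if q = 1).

1. C_x = 94/15  [line -1·x + -12·y + -82/3 = 0 ∩ |CD|² = 3593/45]
2. C_y = -14/5  [line -1·x + -12·y + -82/3 = 0 ∩ |CD|² = 3593/45]
   → C = (94/15, -14/5)
3. E_x = 19/5  [line -109/15·x + -26/5·y + -241/15 = 0 ∩ |EA|² = 261/5]
4. E_y = -42/5  [line -109/15·x + -26/5·y + -241/15 = 0 ∩ |EA|² = 261/5]
   → E = (19/5, -42/5)

C = (94/15, -14/5)
E = (19/5, -42/5)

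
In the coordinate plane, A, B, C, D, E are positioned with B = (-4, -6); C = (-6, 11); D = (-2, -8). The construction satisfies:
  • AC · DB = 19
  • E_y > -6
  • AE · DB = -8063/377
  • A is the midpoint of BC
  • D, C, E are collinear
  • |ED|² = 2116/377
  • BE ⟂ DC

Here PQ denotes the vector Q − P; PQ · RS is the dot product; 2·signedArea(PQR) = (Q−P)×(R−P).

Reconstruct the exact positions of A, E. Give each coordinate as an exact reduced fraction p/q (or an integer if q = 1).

1. A_x = -5  [A is the midpoint of BC]
2. A_y = 5/2  [A is the midpoint of BC]
   → A = (-5, 5/2)
3. E_x = -938/377  [D, C, E are collinear ∩ BE ⟂ DC]
4. E_y = -2142/377  [D, C, E are collinear ∩ BE ⟂ DC]
   → E = (-938/377, -2142/377)

A = (-5, 5/2)
E = (-938/377, -2142/377)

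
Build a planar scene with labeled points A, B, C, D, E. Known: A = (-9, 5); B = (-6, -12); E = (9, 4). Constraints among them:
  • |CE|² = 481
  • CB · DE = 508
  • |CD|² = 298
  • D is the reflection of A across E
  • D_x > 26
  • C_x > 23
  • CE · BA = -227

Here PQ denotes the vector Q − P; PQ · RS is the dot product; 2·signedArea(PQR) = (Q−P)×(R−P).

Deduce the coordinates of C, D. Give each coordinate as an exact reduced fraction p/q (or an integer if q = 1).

C = (24, 20)
D = (27, 3)

1. C_x = 24  [line 3·x + -17·y + 268 = 0 ∩ |CE|² = 481]
2. C_y = 20  [line 3·x + -17·y + 268 = 0 ∩ |CE|² = 481]
   → C = (24, 20)
3. D_x = 27  [CB · DE = 508 ∩ D is the reflection of A across E]
4. D_y = 3  [CB · DE = 508 ∩ D is the reflection of A across E]
   → D = (27, 3)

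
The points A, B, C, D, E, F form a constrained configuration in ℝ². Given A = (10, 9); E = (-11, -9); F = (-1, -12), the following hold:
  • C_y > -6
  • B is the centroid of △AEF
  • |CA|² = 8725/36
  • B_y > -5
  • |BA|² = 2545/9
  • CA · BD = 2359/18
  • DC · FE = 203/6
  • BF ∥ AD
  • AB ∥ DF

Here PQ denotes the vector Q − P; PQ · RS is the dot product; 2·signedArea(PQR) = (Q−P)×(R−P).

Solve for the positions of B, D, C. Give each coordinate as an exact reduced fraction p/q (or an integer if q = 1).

1. B_x = -2/3  [B is the centroid of △AEF]
2. B_y = -4  [B is the centroid of △AEF]
   → B = (-2/3, -4)
3. D_x = 29/3  [AB ∥ DF ∩ BF ∥ AD]
4. D_y = 1  [AB ∥ DF ∩ BF ∥ AD]
   → D = (29/3, 1)
5. C_x = 13/3  [CA · BD = 2359/18 ∩ DC · FE = 203/6]
6. C_y = -11/2  [CA · BD = 2359/18 ∩ DC · FE = 203/6]
   → C = (13/3, -11/2)

B = (-2/3, -4)
C = (13/3, -11/2)
D = (29/3, 1)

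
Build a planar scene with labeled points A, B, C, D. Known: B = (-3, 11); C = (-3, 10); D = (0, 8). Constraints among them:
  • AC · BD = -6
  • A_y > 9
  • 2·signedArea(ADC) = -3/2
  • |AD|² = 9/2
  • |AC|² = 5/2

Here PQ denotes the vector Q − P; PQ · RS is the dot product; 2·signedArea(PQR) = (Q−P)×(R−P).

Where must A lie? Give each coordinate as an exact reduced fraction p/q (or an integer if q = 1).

A = (-3/2, 19/2)

1. A_x = -3/2  [AC · BD = -6 ∩ 2·signedArea(ADC) = -3/2]
2. A_y = 19/2  [AC · BD = -6 ∩ 2·signedArea(ADC) = -3/2]
   → A = (-3/2, 19/2)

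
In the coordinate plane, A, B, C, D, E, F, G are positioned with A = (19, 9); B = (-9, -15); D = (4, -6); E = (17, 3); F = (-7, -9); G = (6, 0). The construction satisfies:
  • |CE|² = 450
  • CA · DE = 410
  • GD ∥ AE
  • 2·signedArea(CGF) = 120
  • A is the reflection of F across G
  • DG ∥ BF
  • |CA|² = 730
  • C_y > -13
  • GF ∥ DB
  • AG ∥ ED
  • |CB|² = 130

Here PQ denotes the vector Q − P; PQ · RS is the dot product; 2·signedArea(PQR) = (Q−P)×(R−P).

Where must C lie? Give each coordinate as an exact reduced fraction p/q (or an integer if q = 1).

1. C_x = 2  [2·signedArea(CGF) = 120 ∩ CA · DE = 410]
2. C_y = -12  [2·signedArea(CGF) = 120 ∩ CA · DE = 410]
   → C = (2, -12)

C = (2, -12)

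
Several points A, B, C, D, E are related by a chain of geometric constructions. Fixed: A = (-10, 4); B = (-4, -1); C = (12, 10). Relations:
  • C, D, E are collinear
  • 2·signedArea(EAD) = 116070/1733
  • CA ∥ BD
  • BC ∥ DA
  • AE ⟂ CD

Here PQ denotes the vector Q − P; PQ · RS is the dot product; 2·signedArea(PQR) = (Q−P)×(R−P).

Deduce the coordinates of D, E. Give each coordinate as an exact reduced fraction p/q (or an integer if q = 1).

1. D_x = -26  [BC ∥ DA ∩ CA ∥ BD]
2. D_y = -7  [BC ∥ DA ∩ CA ∥ BD]
   → D = (-26, -7)
3. E_x = -14848/1733  [C, D, E are collinear ∩ AE ⟂ CD]
4. E_y = 1384/1733  [C, D, E are collinear ∩ AE ⟂ CD]
   → E = (-14848/1733, 1384/1733)

D = (-26, -7)
E = (-14848/1733, 1384/1733)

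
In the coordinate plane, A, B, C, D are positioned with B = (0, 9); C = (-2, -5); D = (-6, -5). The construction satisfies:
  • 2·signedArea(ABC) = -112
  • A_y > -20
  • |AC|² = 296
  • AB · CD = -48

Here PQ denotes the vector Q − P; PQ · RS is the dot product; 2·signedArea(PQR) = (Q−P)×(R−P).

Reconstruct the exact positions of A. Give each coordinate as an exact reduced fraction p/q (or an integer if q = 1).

A = (-12, -19)

1. A_x = -12  [2·signedArea(ABC) = -112 ∩ AB · CD = -48]
2. A_y = -19  [2·signedArea(ABC) = -112 ∩ AB · CD = -48]
   → A = (-12, -19)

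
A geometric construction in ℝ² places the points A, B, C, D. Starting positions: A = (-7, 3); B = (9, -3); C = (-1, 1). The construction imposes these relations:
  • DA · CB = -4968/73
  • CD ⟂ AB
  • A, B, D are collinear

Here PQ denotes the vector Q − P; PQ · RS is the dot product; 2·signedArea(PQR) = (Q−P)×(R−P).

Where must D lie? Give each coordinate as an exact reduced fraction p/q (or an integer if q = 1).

D = (-79/73, 57/73)

1. D_x = -79/73  [A, B, D are collinear ∩ CD ⟂ AB]
2. D_y = 57/73  [A, B, D are collinear ∩ CD ⟂ AB]
   → D = (-79/73, 57/73)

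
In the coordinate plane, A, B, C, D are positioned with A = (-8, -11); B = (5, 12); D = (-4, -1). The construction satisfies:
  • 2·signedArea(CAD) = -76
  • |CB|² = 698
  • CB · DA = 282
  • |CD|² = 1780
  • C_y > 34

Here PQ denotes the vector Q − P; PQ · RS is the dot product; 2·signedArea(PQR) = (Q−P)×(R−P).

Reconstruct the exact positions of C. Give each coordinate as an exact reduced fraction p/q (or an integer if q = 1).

1. C_x = 18  [2·signedArea(CAD) = -76 ∩ CB · DA = 282]
2. C_y = 35  [2·signedArea(CAD) = -76 ∩ CB · DA = 282]
   → C = (18, 35)

C = (18, 35)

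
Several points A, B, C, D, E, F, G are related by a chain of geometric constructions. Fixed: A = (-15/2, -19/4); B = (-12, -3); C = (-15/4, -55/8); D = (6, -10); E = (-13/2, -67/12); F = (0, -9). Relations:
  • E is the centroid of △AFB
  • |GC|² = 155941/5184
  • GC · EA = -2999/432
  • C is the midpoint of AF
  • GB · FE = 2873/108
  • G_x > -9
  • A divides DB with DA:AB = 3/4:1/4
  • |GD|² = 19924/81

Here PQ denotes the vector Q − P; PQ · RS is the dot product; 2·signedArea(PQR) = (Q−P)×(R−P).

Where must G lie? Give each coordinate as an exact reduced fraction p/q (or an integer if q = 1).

G = (-26/3, -40/9)

1. G_x = -26/3  [GB · FE = 2873/108 ∩ GC · EA = -2999/432]
2. G_y = -40/9  [GB · FE = 2873/108 ∩ GC · EA = -2999/432]
   → G = (-26/3, -40/9)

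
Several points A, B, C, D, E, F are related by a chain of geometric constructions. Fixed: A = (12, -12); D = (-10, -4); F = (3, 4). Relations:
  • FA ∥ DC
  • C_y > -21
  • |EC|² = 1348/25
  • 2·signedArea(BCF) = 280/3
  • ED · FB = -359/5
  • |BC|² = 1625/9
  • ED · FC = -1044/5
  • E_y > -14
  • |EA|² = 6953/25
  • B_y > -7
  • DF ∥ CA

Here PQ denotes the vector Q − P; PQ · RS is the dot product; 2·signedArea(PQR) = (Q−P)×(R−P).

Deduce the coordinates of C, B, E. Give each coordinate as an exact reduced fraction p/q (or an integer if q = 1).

1. C_x = -1  [DF ∥ CA ∩ FA ∥ DC]
2. C_y = -20  [DF ∥ CA ∩ FA ∥ DC]
   → C = (-1, -20)
3. B_x = -8/3  [line -24·x + 4·y + -112/3 = 0 ∩ |BC|² = 1625/9]
4. B_y = -20/3  [line -24·x + 4·y + -112/3 = 0 ∩ |BC|² = 1625/9]
   → B = (-8/3, -20/3)
5. E_x = -23/5  [ED · FC = -1044/5 ∩ ED · FB = -359/5]
6. E_y = -68/5  [ED · FC = -1044/5 ∩ ED · FB = -359/5]
   → E = (-23/5, -68/5)

B = (-8/3, -20/3)
C = (-1, -20)
E = (-23/5, -68/5)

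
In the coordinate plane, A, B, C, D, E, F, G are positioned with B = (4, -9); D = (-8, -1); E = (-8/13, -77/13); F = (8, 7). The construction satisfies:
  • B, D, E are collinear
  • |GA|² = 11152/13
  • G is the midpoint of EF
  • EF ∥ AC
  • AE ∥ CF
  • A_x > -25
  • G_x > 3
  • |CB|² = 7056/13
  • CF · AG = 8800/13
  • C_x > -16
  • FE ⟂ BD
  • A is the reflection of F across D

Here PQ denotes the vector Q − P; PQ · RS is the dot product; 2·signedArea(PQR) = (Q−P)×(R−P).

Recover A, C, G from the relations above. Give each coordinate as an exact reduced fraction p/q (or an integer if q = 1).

1. A_x = -24  [A is the reflection of F across D]
2. A_y = -9  [A is the reflection of F across D]
   → A = (-24, -9)
3. C_x = -200/13  [AE ∥ CF ∩ EF ∥ AC]
4. C_y = 51/13  [AE ∥ CF ∩ EF ∥ AC]
   → C = (-200/13, 51/13)
5. G_x = 48/13  [G is the midpoint of EF]
6. G_y = 7/13  [G is the midpoint of EF]
   → G = (48/13, 7/13)

A = (-24, -9)
C = (-200/13, 51/13)
G = (48/13, 7/13)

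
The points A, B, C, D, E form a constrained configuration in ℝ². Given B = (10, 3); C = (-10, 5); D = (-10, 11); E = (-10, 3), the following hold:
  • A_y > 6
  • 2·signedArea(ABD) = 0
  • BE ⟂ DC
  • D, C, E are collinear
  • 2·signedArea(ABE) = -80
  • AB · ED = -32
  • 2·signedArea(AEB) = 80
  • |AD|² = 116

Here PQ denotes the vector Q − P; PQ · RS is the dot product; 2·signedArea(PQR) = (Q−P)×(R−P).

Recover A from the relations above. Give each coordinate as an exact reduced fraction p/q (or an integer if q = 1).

1. A_x = 0  [2·signedArea(ABD) = 0 ∩ 2·signedArea(AEB) = 80]
2. A_y = 7  [2·signedArea(ABD) = 0 ∩ 2·signedArea(AEB) = 80]
   → A = (0, 7)

A = (0, 7)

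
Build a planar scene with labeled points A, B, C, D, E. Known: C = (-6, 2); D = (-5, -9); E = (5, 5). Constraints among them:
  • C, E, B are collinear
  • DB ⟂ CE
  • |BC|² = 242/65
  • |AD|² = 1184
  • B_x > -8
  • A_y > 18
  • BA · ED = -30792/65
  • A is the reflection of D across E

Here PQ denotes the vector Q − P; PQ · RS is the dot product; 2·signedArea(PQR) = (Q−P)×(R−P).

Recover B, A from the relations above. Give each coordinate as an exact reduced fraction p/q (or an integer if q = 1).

A = (15, 19)
B = (-511/65, 97/65)

1. B_x = -511/65  [C, E, B are collinear ∩ DB ⟂ CE]
2. B_y = 97/65  [C, E, B are collinear ∩ DB ⟂ CE]
   → B = (-511/65, 97/65)
3. A_x = 15  [A is the reflection of D across E]
4. A_y = 19  [A is the reflection of D across E]
   → A = (15, 19)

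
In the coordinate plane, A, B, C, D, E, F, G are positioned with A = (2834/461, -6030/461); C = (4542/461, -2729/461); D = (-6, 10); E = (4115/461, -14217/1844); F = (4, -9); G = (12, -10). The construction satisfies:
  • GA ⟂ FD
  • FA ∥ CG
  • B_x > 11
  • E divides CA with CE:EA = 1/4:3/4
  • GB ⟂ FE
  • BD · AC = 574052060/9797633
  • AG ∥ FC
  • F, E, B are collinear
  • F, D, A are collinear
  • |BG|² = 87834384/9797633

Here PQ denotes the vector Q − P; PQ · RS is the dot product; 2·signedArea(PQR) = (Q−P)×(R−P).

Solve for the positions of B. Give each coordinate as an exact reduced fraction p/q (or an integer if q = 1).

1. B_x = 110139600/9797633  [F, E, B are collinear ∩ GB ⟂ FE]
2. B_y = -69597914/9797633  [F, E, B are collinear ∩ GB ⟂ FE]
   → B = (110139600/9797633, -69597914/9797633)

B = (110139600/9797633, -69597914/9797633)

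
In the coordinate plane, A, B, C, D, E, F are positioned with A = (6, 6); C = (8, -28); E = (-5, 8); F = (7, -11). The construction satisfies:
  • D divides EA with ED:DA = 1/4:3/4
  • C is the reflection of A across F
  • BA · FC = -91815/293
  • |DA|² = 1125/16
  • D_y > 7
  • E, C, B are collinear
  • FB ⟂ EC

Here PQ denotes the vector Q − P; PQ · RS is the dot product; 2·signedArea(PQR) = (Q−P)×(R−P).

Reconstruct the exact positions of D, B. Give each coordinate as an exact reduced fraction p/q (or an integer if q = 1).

1. D_x = -9/4  [D divides EA with ED:DA = 1/4:3/4]
2. D_y = 15/2  [D divides EA with ED:DA = 1/4:3/4]
   → D = (-9/4, 15/2)
3. B_x = 719/293  [E, C, B are collinear ∩ FB ⟂ EC]
4. B_y = -3704/293  [E, C, B are collinear ∩ FB ⟂ EC]
   → B = (719/293, -3704/293)

B = (719/293, -3704/293)
D = (-9/4, 15/2)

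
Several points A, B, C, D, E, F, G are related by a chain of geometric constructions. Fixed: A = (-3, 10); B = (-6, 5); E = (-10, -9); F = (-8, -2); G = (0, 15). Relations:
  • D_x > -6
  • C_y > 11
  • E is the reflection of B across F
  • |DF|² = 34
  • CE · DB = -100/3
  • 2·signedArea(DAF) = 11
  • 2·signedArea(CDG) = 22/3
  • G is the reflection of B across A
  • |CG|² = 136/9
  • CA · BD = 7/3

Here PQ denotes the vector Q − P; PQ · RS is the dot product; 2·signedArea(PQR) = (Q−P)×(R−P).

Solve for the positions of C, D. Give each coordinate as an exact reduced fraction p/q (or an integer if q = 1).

1. D_x = -5  [line 12·x + -5·y + 75 = 0 ∩ |DF|² = 34]
2. D_y = 3  [line 12·x + -5·y + 75 = 0 ∩ |DF|² = 34]
   → D = (-5, 3)
3. C_x = -2  [2·signedArea(CDG) = 22/3 ∩ CA · BD = 7/3]
4. C_y = 35/3  [2·signedArea(CDG) = 22/3 ∩ CA · BD = 7/3]
   → C = (-2, 35/3)

C = (-2, 35/3)
D = (-5, 3)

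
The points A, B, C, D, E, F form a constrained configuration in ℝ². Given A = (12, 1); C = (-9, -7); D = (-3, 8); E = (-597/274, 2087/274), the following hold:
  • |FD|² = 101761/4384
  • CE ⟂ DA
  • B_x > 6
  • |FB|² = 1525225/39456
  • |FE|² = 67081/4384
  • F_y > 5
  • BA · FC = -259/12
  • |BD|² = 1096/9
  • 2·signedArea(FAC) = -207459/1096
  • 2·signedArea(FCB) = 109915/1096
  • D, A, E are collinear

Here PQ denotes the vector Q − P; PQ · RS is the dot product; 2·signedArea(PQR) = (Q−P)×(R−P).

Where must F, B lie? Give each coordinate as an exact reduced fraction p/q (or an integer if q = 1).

1. F_x = 1497/1096  [line 8·x + -21·y + 125259/1096 = 0 ∩ |FE|² = 67081/4384]
2. F_y = 6535/1096  [line 8·x + -21·y + 125259/1096 = 0 ∩ |FE|² = 67081/4384]
   → F = (1497/1096, 6535/1096)
3. B_x = 7  [BA · FC = -259/12 ∩ 2·signedArea(FCB) = 109915/1096]
4. B_y = 10/3  [BA · FC = -259/12 ∩ 2·signedArea(FCB) = 109915/1096]
   → B = (7, 10/3)

B = (7, 10/3)
F = (1497/1096, 6535/1096)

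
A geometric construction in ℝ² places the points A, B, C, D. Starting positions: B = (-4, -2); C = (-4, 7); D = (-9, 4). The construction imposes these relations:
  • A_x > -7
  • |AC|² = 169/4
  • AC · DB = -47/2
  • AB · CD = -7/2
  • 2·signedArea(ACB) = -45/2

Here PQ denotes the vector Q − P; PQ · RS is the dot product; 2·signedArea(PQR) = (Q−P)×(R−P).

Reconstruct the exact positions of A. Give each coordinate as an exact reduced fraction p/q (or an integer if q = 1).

A = (-13/2, 1)

1. A_x = -13/2  [AC · DB = -47/2 ∩ AB · CD = -7/2]
2. A_y = 1  [AC · DB = -47/2 ∩ AB · CD = -7/2]
   → A = (-13/2, 1)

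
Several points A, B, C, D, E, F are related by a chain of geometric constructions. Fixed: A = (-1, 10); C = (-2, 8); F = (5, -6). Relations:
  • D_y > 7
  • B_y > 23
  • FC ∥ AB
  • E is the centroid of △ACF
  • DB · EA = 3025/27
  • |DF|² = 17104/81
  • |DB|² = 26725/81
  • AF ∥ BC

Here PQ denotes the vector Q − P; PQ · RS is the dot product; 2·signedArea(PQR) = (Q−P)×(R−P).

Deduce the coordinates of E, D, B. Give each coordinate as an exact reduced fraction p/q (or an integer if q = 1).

B = (-8, 24)
D = (-7/9, 22/3)
E = (2/3, 4)

1. E_x = 2/3  [E is the centroid of △ACF]
2. E_y = 4  [E is the centroid of △ACF]
   → E = (2/3, 4)
3. B_x = -8  [AF ∥ BC ∩ FC ∥ AB]
4. B_y = 24  [AF ∥ BC ∩ FC ∥ AB]
   → B = (-8, 24)
5. D_x = -7/9  [line 5/3·x + -6·y + 1223/27 = 0 ∩ |DB|² = 26725/81]
6. D_y = 22/3  [line 5/3·x + -6·y + 1223/27 = 0 ∩ |DB|² = 26725/81]
   → D = (-7/9, 22/3)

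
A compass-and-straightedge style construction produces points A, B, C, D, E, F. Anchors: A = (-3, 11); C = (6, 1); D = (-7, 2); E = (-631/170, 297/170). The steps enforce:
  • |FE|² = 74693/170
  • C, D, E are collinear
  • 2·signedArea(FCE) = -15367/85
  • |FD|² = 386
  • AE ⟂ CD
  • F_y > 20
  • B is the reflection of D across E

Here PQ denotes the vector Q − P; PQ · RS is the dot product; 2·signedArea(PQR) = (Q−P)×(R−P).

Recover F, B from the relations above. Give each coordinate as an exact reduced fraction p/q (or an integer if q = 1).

1. F_x = -12  [line -127/170·x + -1651/170·y + 33147/170 = 0 ∩ |FE|² = 74693/170]
2. F_y = 21  [line -127/170·x + -1651/170·y + 33147/170 = 0 ∩ |FE|² = 74693/170]
   → F = (-12, 21)
3. B_x = -36/85  [B is the reflection of D across E]
4. B_y = 127/85  [B is the reflection of D across E]
   → B = (-36/85, 127/85)

B = (-36/85, 127/85)
F = (-12, 21)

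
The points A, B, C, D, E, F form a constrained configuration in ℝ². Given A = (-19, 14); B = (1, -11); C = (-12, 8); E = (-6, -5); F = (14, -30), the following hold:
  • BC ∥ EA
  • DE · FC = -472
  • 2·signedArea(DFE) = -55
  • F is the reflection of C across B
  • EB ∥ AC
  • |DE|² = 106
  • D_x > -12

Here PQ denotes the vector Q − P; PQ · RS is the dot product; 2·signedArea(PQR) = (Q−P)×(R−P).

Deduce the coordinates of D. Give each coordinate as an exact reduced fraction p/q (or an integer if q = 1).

D = (-11, 4)

1. D_x = -11  [DE · FC = -472 ∩ 2·signedArea(DFE) = -55]
2. D_y = 4  [DE · FC = -472 ∩ 2·signedArea(DFE) = -55]
   → D = (-11, 4)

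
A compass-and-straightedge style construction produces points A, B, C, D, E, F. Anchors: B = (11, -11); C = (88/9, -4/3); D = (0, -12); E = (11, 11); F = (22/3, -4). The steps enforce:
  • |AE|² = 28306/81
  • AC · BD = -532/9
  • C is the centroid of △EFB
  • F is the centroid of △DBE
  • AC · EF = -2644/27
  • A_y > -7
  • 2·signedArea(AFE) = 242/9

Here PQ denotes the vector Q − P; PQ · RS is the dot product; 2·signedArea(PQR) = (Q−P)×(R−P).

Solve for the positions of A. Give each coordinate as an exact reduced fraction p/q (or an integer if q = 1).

A = (44/9, -20/3)

1. A_x = 44/9  [AC · BD = -532/9 ∩ 2·signedArea(AFE) = 242/9]
2. A_y = -20/3  [AC · BD = -532/9 ∩ 2·signedArea(AFE) = 242/9]
   → A = (44/9, -20/3)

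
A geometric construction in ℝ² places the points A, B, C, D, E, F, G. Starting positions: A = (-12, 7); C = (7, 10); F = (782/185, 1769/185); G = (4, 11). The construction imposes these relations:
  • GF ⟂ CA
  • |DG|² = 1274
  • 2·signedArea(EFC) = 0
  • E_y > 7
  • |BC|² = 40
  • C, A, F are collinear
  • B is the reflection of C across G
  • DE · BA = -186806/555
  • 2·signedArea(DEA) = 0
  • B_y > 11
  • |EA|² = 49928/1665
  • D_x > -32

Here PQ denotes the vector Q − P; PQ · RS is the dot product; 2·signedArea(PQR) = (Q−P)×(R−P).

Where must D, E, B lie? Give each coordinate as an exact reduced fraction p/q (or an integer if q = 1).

B = (1, 12)
D = (-31, 4)
E = (-3658/555, 1453/185)

1. E_x = -3658/555  [line -81/185·x + 513/185·y + -4563/185 = 0 ∩ |EA|² = 49928/1665]
2. E_y = 1453/185  [line -81/185·x + 513/185·y + -4563/185 = 0 ∩ |EA|² = 49928/1665]
   → E = (-3658/555, 1453/185)
3. B_x = 1  [B is the reflection of C across G]
4. B_y = 12  [B is the reflection of C across G]
   → B = (1, 12)
5. D_x = -31  [2·signedArea(DEA) = 0 ∩ DE · BA = -186806/555]
6. D_y = 4  [2·signedArea(DEA) = 0 ∩ DE · BA = -186806/555]
   → D = (-31, 4)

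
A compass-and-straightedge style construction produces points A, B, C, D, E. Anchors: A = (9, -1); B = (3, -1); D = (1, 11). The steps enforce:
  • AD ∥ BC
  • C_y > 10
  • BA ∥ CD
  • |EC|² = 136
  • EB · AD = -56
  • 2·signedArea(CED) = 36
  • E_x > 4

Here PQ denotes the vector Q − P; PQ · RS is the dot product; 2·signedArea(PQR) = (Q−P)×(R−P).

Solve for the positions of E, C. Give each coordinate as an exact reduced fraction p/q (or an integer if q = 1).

1. C_x = -5  [BA ∥ CD ∩ AD ∥ BC]
2. C_y = 11  [BA ∥ CD ∩ AD ∥ BC]
   → C = (-5, 11)
3. E_x = 5  [EB · AD = -56 ∩ 2·signedArea(CED) = 36]
4. E_y = 5  [EB · AD = -56 ∩ 2·signedArea(CED) = 36]
   → E = (5, 5)

C = (-5, 11)
E = (5, 5)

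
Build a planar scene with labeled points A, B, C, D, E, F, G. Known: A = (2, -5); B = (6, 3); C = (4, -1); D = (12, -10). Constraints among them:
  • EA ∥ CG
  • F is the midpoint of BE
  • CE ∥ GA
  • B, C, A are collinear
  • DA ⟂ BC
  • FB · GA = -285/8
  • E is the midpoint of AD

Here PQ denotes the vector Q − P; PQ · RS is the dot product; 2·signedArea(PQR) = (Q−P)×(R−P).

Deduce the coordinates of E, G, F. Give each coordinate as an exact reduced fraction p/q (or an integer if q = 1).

E = (7, -15/2)
F = (13/2, -9/4)
G = (-1, 3/2)

1. E_x = 7  [E is the midpoint of AD]
2. E_y = -15/2  [E is the midpoint of AD]
   → E = (7, -15/2)
3. G_x = -1  [CE ∥ GA ∩ EA ∥ CG]
4. G_y = 3/2  [CE ∥ GA ∩ EA ∥ CG]
   → G = (-1, 3/2)
5. F_x = 13/2  [F is the midpoint of BE]
6. F_y = -9/4  [F is the midpoint of BE]
   → F = (13/2, -9/4)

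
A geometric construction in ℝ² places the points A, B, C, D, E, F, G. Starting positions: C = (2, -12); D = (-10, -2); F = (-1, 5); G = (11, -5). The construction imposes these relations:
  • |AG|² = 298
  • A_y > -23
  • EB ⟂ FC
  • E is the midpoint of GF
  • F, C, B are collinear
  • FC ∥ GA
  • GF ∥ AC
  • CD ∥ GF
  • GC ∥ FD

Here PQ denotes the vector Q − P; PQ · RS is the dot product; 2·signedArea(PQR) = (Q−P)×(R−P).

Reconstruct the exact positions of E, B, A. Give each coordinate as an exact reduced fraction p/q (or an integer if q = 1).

1. E_x = 5  [E is the midpoint of GF]
2. E_y = 0  [E is the midpoint of GF]
   → E = (5, 0)
3. B_x = 11/298  [F, C, B are collinear ∩ EB ⟂ FC]
4. B_y = -261/298  [F, C, B are collinear ∩ EB ⟂ FC]
   → B = (11/298, -261/298)
5. A_x = 14  [GF ∥ AC ∩ FC ∥ GA]
6. A_y = -22  [GF ∥ AC ∩ FC ∥ GA]
   → A = (14, -22)

A = (14, -22)
B = (11/298, -261/298)
E = (5, 0)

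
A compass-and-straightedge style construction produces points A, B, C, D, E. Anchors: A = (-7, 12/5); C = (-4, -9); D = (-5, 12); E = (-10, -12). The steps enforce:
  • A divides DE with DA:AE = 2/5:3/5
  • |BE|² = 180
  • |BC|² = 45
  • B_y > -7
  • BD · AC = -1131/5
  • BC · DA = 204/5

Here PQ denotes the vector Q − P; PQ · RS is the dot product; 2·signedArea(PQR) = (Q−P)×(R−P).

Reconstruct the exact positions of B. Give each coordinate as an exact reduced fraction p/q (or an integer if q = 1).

1. B_x = 2  [BC · DA = 204/5 ∩ BD · AC = -1131/5]
2. B_y = -6  [BC · DA = 204/5 ∩ BD · AC = -1131/5]
   → B = (2, -6)

B = (2, -6)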